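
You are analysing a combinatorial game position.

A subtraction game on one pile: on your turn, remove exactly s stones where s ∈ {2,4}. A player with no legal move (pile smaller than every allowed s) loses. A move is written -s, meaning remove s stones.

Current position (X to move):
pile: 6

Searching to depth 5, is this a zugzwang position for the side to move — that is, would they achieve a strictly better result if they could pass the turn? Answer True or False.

p1 X@[6]: -2[4]-1* -4[2]-1
p2 O@[4]: -2[2]-1 -4[0]+1*
p3 X@[0] terminal -1; root [6] d5
pass branch (O moves first from the same position):
  | p1 O@[6]: -2[4]-1* -4[2]-1
  | p2 X@[4]: -2[2]-1 -4[0]+1*
  | p3 O@[0] terminal -1; root [6] d5
X moving scores -1; X passing scores +1

zugzwang(6, X) = True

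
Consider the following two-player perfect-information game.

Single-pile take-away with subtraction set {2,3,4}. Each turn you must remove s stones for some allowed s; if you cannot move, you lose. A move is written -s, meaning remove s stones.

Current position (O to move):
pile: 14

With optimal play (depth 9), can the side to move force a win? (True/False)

p1 O@[14]: -2[12]+1* -3[11]-1 -4[10]-1
p2 X@[12]: -2[10]-1* -3[9]-1 -4[8]-1
p3 O@[10]: -2[8]-1 -3[7]+1* -4[6]+1
p4 X@[7]: -2[5]-1* -3[4]-1 -4[3]-1
p5 O@[5]: -2[3]-1 -3[2]-1 -4[1]+1*
p6 X@[1] terminal -1; root [14] d9

O winning at [14]: True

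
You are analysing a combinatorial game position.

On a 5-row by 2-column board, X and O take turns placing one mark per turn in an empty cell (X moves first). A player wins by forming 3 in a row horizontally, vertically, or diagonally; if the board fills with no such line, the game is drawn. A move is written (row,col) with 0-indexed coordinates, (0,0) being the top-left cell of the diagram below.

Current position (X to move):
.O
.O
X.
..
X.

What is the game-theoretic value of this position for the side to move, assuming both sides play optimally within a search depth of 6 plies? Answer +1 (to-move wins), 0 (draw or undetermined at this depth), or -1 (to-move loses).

p1 X@[.O/.O/X./../X.]: (0,0)[XO/.O/X./../X.]-1 (1,0)[.O/XO/X./../X.]-1 (2,1)[.O/.O/XX/../X.]+0 (3,0)[.O/.O/X./X./X.]+1* (3,1)[.O/.O/X./.X/X.]-1 (4,1)[.O/.O/X./../XX]-1
p2 O@[.O/.O/X./X./X.] terminal -1; root [.O/.O/X./../X.] d6

value(.O/.O/X./../X., X) = +1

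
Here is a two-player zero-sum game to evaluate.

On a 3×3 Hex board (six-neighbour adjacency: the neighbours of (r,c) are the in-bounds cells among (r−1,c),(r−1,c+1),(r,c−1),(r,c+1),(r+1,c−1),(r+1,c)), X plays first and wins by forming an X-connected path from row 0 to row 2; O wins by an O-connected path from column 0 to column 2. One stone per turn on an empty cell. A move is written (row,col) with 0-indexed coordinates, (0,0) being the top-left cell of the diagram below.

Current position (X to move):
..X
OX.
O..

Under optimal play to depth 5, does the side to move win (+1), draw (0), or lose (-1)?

value(..X/OX./O.., X) = +1

p1 X@[..X/OX./O..]: (0,0)[X.X/OX./O..]-1 (0,1)[.XX/OX./O..]-1 (1,2)[..X/OXX/O..]+1* (2,1)[..X/OX./OX.]+1 (2,2)[..X/OX./O.X]+1
p2 O@[..X/OXX/O..]: (0,0)[O.X/OXX/O..]-1* (0,1)[.OX/OXX/O..]-1 (2,1)[..X/OXX/OO.]-1 (2,2)[..X/OXX/O.O]-1
p3 X@[O.X/OXX/O..]: (0,1)[OXX/OXX/O..]+1* (2,1)[O.X/OXX/OX.]+1 (2,2)[O.X/OXX/O.X]+1
p4 O@[OXX/OXX/O..]: (2,1)[OXX/OXX/OO.]-1* (2,2)[OXX/OXX/O.O]-1
p5 X@[OXX/OXX/OO.]: (2,2)[OXX/OXX/OOX]+1*
p6 O@[OXX/OXX/OOX] terminal -1; root [..X/OX./O..] d5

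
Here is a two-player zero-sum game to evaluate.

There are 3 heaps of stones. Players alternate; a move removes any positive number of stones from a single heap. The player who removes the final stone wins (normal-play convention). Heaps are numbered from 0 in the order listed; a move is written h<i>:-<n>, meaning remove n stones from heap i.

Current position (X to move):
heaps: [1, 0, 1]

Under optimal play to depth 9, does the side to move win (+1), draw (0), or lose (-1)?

p1 X@[(1,0,1)]: h0:-1[(0,0,1)]-1* h2:-1[(1,0,0)]-1
p2 O@[(0,0,1)]: h2:-1[(0,0,0)]+1*
p3 X@[(0,0,0)] terminal -1; root [(1,0,1)] d9

value((1,0,1), X) = -1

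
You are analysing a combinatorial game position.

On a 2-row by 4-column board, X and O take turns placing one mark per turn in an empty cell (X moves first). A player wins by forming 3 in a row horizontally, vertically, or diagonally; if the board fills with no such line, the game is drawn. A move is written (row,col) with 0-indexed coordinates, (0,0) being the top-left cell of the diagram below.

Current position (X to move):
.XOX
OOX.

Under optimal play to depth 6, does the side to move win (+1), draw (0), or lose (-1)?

value(.XOX/OOX., X) = 0

p1 X@[.XOX/OOX.]: (0,0)[XXOX/OOX.]+0* (1,3)[.XOX/OOXX]+0
p2 O@[XXOX/OOX.]: (1,3)[XXOX/OOXO]+0*
p3 X@[XXOX/OOXO] terminal +0; root [.XOX/OOX.] d6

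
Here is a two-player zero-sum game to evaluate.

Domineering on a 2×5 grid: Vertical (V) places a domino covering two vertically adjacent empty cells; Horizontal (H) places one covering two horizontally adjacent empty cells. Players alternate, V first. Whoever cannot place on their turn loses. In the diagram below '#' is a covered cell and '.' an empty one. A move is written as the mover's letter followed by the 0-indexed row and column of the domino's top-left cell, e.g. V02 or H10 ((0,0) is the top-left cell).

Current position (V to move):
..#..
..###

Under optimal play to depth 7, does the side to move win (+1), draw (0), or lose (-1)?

value(..#../..###, V) = +1

p1 V@[..#../..###]: V00[#.#../#.###]+1* V01[.##../.####]+1
p2 H@[#.#../#.###]: H03[#.###/#.###]-1*
p3 V@[#.###/#.###]: V01[#####/#####]+1*
p4 H@[#####/#####] terminal -1; root [..#../..###] d7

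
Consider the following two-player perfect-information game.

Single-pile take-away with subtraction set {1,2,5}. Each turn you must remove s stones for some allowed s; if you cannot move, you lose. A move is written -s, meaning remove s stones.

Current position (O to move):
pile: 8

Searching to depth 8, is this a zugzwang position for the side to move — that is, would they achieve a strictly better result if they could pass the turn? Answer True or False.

ply 1, O at 8 | -1=-1→7; -2=+1→6*; -5=+1→3
ply 2, X at 6 | -1=-1→5*; -2=-1→4; -5=-1→1
ply 3, O at 5 | -1=-1→4; -2=+1→3*; -5=+1→0
ply 4, X at 3 | -1=-1→2*; -2=-1→1
ply 5, O at 2 | -1=-1→1; -2=+1→0*
ply 6: 0 is terminal -1 (X); from 8 depth 8
suppose O passes — search the same position with X to move:
pass> ply 1, X at 8 | -1=-1→7; -2=+1→6*; -5=+1→3
pass> ply 2, O at 6 | -1=-1→5*; -2=-1→4; -5=-1→1
pass> ply 3, X at 5 | -1=-1→4; -2=+1→3*; -5=+1→0
pass> ply 4, O at 3 | -1=-1→2*; -2=-1→1
pass> ply 5, X at 2 | -1=-1→1; -2=+1→0*
pass> ply 6: 0 is terminal -1 (O); from 8 depth 8
for O: play +1, pass -1

zugzwang(8, O) = False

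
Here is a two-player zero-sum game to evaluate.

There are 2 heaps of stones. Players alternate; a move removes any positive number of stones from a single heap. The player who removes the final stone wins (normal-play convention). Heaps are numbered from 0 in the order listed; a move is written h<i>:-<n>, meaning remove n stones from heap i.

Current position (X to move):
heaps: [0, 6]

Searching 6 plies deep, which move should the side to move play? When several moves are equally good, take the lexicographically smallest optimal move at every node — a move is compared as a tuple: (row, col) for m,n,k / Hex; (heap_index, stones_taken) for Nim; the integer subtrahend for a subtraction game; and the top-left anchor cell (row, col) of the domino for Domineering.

X's best at [(0,6)]: h1:-6

p1 X@[(0,6)]: h1:-1[(0,5)]-1 h1:-2[(0,4)]-1 h1:-3[(0,3)]-1 h1:-4[(0,2)]-1 h1:-5[(0,1)]-1 h1:-6[(0,0)]+1*
p2 O@[(0,0)] terminal -1; root [(0,6)] d6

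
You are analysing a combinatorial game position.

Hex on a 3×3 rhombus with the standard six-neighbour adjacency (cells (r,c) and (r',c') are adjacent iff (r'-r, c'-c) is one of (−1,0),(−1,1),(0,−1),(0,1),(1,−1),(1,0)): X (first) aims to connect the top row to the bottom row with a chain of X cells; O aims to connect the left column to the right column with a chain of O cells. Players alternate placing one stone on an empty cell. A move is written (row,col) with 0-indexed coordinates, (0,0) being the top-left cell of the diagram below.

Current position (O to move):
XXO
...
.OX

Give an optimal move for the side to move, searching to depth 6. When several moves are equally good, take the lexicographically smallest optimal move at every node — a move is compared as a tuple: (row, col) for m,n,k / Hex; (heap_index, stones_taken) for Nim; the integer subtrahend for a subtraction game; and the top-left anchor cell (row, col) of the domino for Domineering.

[XXO/.../.OX] O move#1: (1,0):-1/XXO/O../.OX, (1,1):+1/XXO/.O./.OX*, (1,2):-1/XXO/..O/.OX, (2,0):+1/XXO/.../OOX
[XXO/.O./.OX] X move#2: (1,0):-1/XXO/XO./.OX*, (1,2):-1/XXO/.OX/.OX, (2,0):-1/XXO/.O./XOX
[XXO/XO./.OX] O move#3: (1,2):-1/XXO/XOO/.OX, (2,0):+1/XXO/XO./OOX*
[XXO/XO./OOX] end (terminal -1, X#4); searched XXO/.../.OX to 6

O's best at [XXO/.../.OX]: (1,1)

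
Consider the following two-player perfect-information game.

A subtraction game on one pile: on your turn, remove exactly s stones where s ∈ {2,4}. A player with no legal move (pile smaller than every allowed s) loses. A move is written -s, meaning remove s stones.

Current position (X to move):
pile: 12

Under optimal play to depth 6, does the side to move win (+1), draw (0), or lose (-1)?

[12] X move#1: -2:-1/10*, -4:-1/8
[10] O move#2: -2:-1/8, -4:+1/6*
[6] X move#3: -2:-1/4*, -4:-1/2
[4] O move#4: -2:-1/2, -4:+1/0*
[0] end (terminal -1, X#5); searched 12 to 6

value(12, X) = -1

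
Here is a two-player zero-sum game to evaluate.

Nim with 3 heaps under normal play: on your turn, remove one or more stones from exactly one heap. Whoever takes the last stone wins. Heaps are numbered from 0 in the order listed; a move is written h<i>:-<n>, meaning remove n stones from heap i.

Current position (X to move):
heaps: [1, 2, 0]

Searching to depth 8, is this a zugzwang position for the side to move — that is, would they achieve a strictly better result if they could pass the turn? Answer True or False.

zugzwang((1,2,0), X) = False

ply 1, X at (1,2,0) | h0:-1=-1→(0,2,0); h1:-1=+1→(1,1,0)*; h1:-2=-1→(1,0,0)
ply 2, O at (1,1,0) | h0:-1=-1→(0,1,0)*; h1:-1=-1→(1,0,0)
ply 3, X at (0,1,0) | h1:-1=+1→(0,0,0)*
ply 4: (0,0,0) is terminal -1 (O); from (1,2,0) depth 8
if X skipped the turn, O would face:
~ ply 1, O at (1,2,0) | h0:-1=-1→(0,2,0); h1:-1=+1→(1,1,0)*; h1:-2=-1→(1,0,0)
~ ply 2, X at (1,1,0) | h0:-1=-1→(0,1,0)*; h1:-1=-1→(1,0,0)
~ ply 3, O at (0,1,0) | h1:-1=+1→(0,0,0)*
~ ply 4: (0,0,0) is terminal -1 (X); from (1,2,0) depth 8
compare (X): move=+1 vs pass=-1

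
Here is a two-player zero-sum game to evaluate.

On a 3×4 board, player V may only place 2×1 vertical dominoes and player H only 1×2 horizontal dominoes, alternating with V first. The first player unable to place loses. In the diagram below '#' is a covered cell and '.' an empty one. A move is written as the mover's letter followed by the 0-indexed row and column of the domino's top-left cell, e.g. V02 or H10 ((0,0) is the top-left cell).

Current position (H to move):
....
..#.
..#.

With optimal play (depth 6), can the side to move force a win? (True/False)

H winning at [..../..#./..#.]: True

[..../..#./..#.] H move#1: H00:-1/##../..#./..#., H01:-1/.##./..#./..#., H02:-1/..##/..#./..#., H10:+1/..../###./..#.*, H20:-1/..../..#./###.
[..../###./..#.] V move#2: V03:-1/...#/####/..#.*, V13:-1/..../####/..##
[...#/####/..#.] H move#3: H00:+1/##.#/####/..#.*, H01:+1/.###/####/..#., H20:+1/...#/####/###.
[##.#/####/..#.] end (terminal -1, V#4); searched ..../..#./..#. to 6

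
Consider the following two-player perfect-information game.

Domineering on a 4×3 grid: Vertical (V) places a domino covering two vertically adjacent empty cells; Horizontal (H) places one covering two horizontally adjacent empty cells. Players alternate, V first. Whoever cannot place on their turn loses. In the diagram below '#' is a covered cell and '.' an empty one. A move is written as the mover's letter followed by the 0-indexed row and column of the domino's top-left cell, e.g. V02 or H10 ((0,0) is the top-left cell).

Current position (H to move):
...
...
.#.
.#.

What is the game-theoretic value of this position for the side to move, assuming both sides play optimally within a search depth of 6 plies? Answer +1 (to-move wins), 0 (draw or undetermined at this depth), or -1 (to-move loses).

[.../.../.#./.#.] H move#1: H00:-1/##./.../.#./.#.*, H01:-1/.##/.../.#./.#., H10:-1/.../##./.#./.#., H11:-1/.../.##/.#./.#.
[##./.../.#./.#.] V move#2: V02:+1/###/..#/.#./.#.*, V10:+1/##./#../##./.#., V12:+1/##./..#/.##/.#., V20:+1/##./.../##./##., V22:+1/##./.../.##/.##
[###/..#/.#./.#.] H move#3: H10:-1/###/###/.#./.#.*
[###/###/.#./.#.] V move#4: V20:+1/###/###/##./##.*, V22:+1/###/###/.##/.##
[###/###/##./##.] end (terminal -1, H#5); searched .../.../.#./.#. to 6

value(.../.../.#./.#., H) = -1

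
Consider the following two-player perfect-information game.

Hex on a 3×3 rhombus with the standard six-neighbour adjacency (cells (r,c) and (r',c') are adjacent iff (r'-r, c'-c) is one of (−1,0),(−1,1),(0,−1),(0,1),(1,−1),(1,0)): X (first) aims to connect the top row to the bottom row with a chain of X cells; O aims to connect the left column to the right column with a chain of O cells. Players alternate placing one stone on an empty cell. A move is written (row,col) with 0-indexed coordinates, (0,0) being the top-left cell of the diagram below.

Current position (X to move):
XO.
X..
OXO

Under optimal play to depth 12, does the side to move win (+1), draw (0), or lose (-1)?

[XO./X../OXO] X move#1: (0,2):+1/XOX/X../OXO*, (1,1):+1/XO./XX./OXO, (1,2):+1/XO./X.X/OXO
[XOX/X../OXO] O move#2: (1,1):-1/XOX/XO./OXO*, (1,2):-1/XOX/X.O/OXO
[XOX/XO./OXO] X move#3: (1,2):+1/XOX/XOX/OXO*
[XOX/XOX/OXO] end (terminal -1, O#4); searched XO./X../OXO to 12

value(XO./X../OXO, X) = +1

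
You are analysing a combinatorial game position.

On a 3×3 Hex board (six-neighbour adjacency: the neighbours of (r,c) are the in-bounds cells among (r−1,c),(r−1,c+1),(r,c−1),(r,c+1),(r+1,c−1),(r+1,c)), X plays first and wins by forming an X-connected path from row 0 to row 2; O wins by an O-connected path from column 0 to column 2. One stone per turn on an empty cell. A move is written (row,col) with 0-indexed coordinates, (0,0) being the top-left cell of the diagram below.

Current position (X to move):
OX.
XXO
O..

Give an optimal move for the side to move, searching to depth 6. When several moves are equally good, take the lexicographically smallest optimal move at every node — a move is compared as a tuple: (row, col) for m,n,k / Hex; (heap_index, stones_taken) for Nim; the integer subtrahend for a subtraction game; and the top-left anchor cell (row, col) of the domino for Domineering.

X's best at [OX./XXO/O..]: (2,1)

ply 1, X at OX./XXO/O.. | (0,2)=-1→OXX/XXO/O..; (2,1)=+1→OX./XXO/OX.*; (2,2)=-1→OX./XXO/O.X
ply 2: OX./XXO/OX. is terminal -1 (O); from OX./XXO/O.. depth 6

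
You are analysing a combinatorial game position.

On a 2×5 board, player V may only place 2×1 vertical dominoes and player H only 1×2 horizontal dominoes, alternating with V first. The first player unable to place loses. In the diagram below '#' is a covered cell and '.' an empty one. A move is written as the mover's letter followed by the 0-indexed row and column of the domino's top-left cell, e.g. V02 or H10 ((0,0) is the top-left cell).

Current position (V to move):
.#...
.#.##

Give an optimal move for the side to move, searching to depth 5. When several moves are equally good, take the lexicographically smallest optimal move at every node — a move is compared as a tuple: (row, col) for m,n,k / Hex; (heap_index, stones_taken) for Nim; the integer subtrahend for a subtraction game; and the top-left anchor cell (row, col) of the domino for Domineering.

[.#.../.#.##] V move#1: V00:-1/##.../##.##, V02:+1/.##../.####*
[.##../.####] H move#2: H03:-1/.####/.####*
[.####/.####] V move#3: V00:+1/#####/#####*
[#####/#####] end (terminal -1, H#4); searched .#.../.#.## to 5

V's best at [.#.../.#.##]: V02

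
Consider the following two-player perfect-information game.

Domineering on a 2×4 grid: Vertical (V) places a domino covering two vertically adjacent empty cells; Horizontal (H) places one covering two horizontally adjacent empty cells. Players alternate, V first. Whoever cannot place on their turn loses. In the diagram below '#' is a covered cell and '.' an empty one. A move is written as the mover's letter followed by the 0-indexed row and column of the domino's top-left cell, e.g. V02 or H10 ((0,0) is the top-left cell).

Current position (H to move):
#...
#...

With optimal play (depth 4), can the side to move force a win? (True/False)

H winning at [#.../#...]: True

ply 1, H at #.../#... | H01=+1→###./#...*; H02=+1→#.##/#...; H11=+1→#.../###.; H12=+1→#.../#.##
ply 2, V at ###./#... | V03=-1→####/#..#*
ply 3, H at ####/#..# | H11=+1→####/####*
ply 4: ####/#### is terminal -1 (V); from #.../#... depth 4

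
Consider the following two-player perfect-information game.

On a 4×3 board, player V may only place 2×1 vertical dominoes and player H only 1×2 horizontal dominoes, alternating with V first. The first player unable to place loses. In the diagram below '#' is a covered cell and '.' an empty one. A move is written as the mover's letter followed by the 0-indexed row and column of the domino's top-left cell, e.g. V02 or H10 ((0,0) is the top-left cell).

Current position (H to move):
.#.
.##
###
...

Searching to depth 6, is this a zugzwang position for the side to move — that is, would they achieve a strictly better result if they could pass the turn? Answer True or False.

p1 H@[.#./.##/###/...]: H30[.#./.##/###/##.]-1* H31[.#./.##/###/.##]-1
p2 V@[.#./.##/###/##.]: V00[##./###/###/##.]+1*
p3 H@[##./###/###/##.] terminal -1; root [.#./.##/###/...] d6
if H skipped the turn, V would face:
~ p1 V@[.#./.##/###/...]: V00[##./###/###/...]-1*
~ p2 H@[##./###/###/...]: H30[##./###/###/##.]+1* H31[##./###/###/.##]+1
~ p3 V@[##./###/###/##.] terminal -1; root [.#./.##/###/...] d6
compare (H): move=-1 vs pass=+1

zugzwang(.#./.##/###/..., H) = True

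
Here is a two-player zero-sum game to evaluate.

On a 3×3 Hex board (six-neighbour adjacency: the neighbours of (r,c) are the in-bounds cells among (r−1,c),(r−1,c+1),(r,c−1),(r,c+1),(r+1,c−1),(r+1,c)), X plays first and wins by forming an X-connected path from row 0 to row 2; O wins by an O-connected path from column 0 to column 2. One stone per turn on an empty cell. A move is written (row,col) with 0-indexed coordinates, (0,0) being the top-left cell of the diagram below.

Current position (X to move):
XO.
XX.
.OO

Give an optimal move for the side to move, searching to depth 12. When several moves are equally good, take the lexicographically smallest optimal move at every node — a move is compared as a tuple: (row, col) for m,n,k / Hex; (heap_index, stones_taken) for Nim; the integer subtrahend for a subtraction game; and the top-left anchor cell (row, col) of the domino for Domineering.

p1 X@[XO./XX./.OO]: (0,2)[XOX/XX./.OO]-1 (1,2)[XO./XXX/.OO]-1 (2,0)[XO./XX./XOO]+1*
p2 O@[XO./XX./XOO] terminal -1; root [XO./XX./.OO] d12

X's best at [XO./XX./.OO]: (2,0)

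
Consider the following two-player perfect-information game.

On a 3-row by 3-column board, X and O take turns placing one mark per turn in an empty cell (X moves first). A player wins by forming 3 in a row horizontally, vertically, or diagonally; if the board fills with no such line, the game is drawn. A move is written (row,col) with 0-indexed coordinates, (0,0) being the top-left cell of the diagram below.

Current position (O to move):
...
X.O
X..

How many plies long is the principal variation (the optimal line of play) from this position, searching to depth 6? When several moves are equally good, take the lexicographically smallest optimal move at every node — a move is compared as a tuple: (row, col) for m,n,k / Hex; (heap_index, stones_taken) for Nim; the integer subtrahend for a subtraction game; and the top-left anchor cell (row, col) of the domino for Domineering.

PV length from [.../X.O/X..]: 6 plies

[.../X.O/X..] O move#1: (0,0):+0/O../X.O/X..*, (0,1):-1/.O./X.O/X.., (0,2):-1/..O/X.O/X.., (1,1):-1/.../XOO/X.., (2,1):-1/.../X.O/XO., (2,2):-1/.../X.O/X.O
[O../X.O/X..] X move#2: (0,1):-1/OX./X.O/X.., (0,2):+0/O.X/X.O/X..*, (1,1):-1/O../XXO/X.., (2,1):-1/O../X.O/XX., (2,2):+0/O../X.O/X.X
[O.X/X.O/X..] O move#3: (0,1):-1/OOX/X.O/X.., (1,1):+0/O.X/XOO/X..*, (2,1):-1/O.X/X.O/XO., (2,2):-1/O.X/X.O/X.O
[O.X/XOO/X..] X move#4: (0,1):-1/OXX/XOO/X.., (2,1):-1/O.X/XOO/XX., (2,2):+0/O.X/XOO/X.X*
[O.X/XOO/X.X] O move#5: (0,1):-1/OOX/XOO/X.X, (2,1):+0/O.X/XOO/XOX*
[O.X/XOO/XOX] X move#6: (0,1):+0/OXX/XOO/XOX*
[OXX/XOO/XOX] end (terminal +0, O#7); searched .../X.O/X.. to 6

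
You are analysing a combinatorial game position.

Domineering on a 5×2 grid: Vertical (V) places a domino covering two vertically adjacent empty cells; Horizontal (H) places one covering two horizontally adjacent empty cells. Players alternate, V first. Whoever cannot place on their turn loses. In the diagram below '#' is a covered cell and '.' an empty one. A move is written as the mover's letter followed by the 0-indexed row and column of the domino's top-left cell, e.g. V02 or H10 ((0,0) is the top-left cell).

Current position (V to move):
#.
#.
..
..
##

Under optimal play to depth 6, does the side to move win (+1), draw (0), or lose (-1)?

p1 V@[#./#./../../##]: V01[##/##/../../##]-1 V11[#./##/.#/../##]-1 V20[#./#./#./#./##]+1* V21[#./#./.#/.#/##]+1
p2 H@[#./#./#./#./##] terminal -1; root [#./#./../../##] d6

value(#./#./../../##, V) = +1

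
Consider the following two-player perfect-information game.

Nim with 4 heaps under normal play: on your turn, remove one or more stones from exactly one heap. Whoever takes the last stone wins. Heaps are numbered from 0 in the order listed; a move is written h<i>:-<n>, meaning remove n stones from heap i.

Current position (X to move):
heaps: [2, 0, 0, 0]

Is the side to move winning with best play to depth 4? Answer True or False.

X winning at [(2,0,0,0)]: True

p1 X@[(2,0,0,0)]: h0:-1[(1,0,0,0)]-1 h0:-2[(0,0,0,0)]+1*
p2 O@[(0,0,0,0)] terminal -1; root [(2,0,0,0)] d4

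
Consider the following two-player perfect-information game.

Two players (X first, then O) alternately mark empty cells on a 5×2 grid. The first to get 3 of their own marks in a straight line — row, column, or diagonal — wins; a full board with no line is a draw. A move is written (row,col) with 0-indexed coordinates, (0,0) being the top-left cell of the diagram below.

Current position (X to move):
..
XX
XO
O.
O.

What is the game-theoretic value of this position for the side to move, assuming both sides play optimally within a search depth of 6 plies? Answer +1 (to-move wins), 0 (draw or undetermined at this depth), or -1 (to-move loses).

value(../XX/XO/O./O., X) = +1

[../XX/XO/O./O.] X move#1: (0,0):+1/X./XX/XO/O./O.*, (0,1):+0/.X/XX/XO/O./O., (3,1):+0/../XX/XO/OX/O., (4,1):+0/../XX/XO/O./OX
[X./XX/XO/O./O.] end (terminal -1, O#2); searched ../XX/XO/O./O. to 6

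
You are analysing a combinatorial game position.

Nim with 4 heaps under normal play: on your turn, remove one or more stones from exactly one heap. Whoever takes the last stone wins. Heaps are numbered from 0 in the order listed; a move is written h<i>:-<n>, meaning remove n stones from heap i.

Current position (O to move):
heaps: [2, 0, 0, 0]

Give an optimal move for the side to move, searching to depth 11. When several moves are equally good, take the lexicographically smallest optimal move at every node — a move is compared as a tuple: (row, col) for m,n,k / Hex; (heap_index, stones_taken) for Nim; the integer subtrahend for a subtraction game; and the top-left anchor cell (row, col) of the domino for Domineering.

O's best at [(2,0,0,0)]: h0:-2

p1 O@[(2,0,0,0)]: h0:-1[(1,0,0,0)]-1 h0:-2[(0,0,0,0)]+1*
p2 X@[(0,0,0,0)] terminal -1; root [(2,0,0,0)] d11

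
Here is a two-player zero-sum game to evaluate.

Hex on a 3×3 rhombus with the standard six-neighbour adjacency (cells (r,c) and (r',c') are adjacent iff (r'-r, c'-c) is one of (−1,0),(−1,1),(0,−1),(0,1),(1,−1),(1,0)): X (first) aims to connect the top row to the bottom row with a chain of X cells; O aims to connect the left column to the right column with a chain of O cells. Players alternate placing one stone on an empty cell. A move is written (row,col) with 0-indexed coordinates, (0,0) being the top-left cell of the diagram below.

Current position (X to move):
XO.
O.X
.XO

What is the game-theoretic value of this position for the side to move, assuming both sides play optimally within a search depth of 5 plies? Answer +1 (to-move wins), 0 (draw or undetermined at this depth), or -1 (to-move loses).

p1 X@[XO./O.X/.XO]: (0,2)[XOX/O.X/.XO]+1* (1,1)[XO./OXX/.XO]-1 (2,0)[XO./O.X/XXO]-1
p2 O@[XOX/O.X/.XO] terminal -1; root [XO./O.X/.XO] d5

value(XO./O.X/.XO, X) = +1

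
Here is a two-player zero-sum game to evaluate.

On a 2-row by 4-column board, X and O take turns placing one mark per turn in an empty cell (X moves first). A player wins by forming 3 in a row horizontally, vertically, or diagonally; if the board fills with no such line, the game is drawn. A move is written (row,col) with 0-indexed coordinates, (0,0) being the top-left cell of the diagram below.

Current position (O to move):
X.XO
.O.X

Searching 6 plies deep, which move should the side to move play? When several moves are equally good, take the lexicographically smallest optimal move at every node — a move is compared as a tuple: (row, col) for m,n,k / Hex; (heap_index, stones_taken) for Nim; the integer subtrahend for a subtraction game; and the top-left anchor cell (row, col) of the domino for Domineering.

ply 1, O at X.XO/.O.X | (0,1)=+0→XOXO/.O.X*; (1,0)=-1→X.XO/OO.X; (1,2)=-1→X.XO/.OOX
ply 2, X at XOXO/.O.X | (1,0)=+0→XOXO/XO.X*; (1,2)=+0→XOXO/.OXX
ply 3, O at XOXO/XO.X | (1,2)=+0→XOXO/XOOX*
ply 4: XOXO/XOOX is terminal +0 (X); from X.XO/.O.X depth 6

O's best at [X.XO/.O.X]: (0,1)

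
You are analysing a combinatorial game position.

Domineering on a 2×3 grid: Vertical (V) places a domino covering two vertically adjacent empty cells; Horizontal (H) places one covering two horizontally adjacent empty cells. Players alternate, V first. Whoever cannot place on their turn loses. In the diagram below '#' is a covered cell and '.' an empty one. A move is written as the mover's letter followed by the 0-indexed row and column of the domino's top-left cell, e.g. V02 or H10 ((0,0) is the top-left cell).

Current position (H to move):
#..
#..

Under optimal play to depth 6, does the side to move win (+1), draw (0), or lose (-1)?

value(#../#.., H) = +1

p1 H@[#../#..]: H01[###/#..]+1* H11[#../###]+1
p2 V@[###/#..] terminal -1; root [#../#..] d6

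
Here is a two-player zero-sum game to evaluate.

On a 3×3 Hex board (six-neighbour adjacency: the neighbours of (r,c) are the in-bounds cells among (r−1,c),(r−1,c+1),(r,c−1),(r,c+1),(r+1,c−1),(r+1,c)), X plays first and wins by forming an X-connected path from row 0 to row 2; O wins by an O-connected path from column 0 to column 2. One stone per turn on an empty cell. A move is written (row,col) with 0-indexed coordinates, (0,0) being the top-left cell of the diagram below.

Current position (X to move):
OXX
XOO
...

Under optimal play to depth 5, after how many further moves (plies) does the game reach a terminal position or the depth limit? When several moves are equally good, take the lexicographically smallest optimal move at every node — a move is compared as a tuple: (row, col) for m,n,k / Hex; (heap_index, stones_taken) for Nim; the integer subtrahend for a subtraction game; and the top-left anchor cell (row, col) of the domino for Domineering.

PV length from [OXX/XOO/...]: 1 ply

p1 X@[OXX/XOO/...]: (2,0)[OXX/XOO/X..]+1* (2,1)[OXX/XOO/.X.]-1 (2,2)[OXX/XOO/..X]-1
p2 O@[OXX/XOO/X..] terminal -1; root [OXX/XOO/...] d5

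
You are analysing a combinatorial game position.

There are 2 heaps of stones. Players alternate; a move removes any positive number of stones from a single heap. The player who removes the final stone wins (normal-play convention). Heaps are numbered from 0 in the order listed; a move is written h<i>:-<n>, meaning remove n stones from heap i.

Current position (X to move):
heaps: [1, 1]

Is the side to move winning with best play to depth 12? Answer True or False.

ply 1, X at (1,1) | h0:-1=-1→(0,1)*; h1:-1=-1→(1,0)
ply 2, O at (0,1) | h1:-1=+1→(0,0)*
ply 3: (0,0) is terminal -1 (X); from (1,1) depth 12

X winning at [(1,1)]: False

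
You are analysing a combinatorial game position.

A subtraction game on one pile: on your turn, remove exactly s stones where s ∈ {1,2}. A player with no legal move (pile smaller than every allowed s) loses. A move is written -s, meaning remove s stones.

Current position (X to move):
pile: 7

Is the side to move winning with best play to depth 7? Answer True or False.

X winning at [7]: True

p1 X@[7]: -1[6]+1* -2[5]-1
p2 O@[6]: -1[5]-1* -2[4]-1
p3 X@[5]: -1[4]-1 -2[3]+1*
p4 O@[3]: -1[2]-1* -2[1]-1
p5 X@[2]: -1[1]-1 -2[0]+1*
p6 O@[0] terminal -1; root [7] d7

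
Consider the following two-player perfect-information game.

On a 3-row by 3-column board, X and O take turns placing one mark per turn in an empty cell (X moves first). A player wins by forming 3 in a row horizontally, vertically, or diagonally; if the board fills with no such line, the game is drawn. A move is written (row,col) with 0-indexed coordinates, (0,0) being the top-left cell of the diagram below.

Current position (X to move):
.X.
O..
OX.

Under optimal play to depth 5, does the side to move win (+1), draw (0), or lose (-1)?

value(.X./O../OX., X) = +1

[.X./O../OX.] X move#1: (0,0):+1/XX./O../OX.*, (0,2):-1/.XX/O../OX., (1,1):+1/.X./OX./OX., (1,2):-1/.X./O.X/OX., (2,2):-1/.X./O../OXX
[XX./O../OX.] O move#2: (0,2):-1/XXO/O../OX.*, (1,1):-1/XX./OO./OX., (1,2):-1/XX./O.O/OX., (2,2):-1/XX./O../OXO
[XXO/O../OX.] X move#3: (1,1):+1/XXO/OX./OX.*, (1,2):-1/XXO/O.X/OX., (2,2):-1/XXO/O../OXX
[XXO/OX./OX.] end (terminal -1, O#4); searched .X./O../OX. to 5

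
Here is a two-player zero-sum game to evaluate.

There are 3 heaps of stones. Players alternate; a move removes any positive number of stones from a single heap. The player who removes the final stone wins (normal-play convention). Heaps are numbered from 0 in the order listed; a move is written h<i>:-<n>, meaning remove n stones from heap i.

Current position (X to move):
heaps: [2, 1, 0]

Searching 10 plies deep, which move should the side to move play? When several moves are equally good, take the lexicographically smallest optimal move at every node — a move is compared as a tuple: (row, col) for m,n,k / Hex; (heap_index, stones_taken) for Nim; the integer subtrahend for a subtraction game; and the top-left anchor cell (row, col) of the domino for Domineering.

[(2,1,0)] X move#1: h0:-1:+1/(1,1,0)*, h0:-2:-1/(0,1,0), h1:-1:-1/(2,0,0)
[(1,1,0)] O move#2: h0:-1:-1/(0,1,0)*, h1:-1:-1/(1,0,0)
[(0,1,0)] X move#3: h1:-1:+1/(0,0,0)*
[(0,0,0)] end (terminal -1, O#4); searched (2,1,0) to 10

X's best at [(2,1,0)]: h0:-1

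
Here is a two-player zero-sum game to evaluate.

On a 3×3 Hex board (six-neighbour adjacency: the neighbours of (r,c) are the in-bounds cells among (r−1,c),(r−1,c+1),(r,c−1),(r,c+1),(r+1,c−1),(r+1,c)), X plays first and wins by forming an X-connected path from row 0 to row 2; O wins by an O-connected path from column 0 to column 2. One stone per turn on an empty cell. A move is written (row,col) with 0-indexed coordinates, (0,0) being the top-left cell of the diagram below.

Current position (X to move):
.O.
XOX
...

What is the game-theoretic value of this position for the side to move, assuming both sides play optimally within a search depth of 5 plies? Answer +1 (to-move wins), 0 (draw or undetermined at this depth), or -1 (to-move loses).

value(.O./XOX/..., X) = +1

[.O./XOX/...] X move#1: (0,0):+1/XO./XOX/...*, (0,2):+1/.OX/XOX/..., (2,0):+1/.O./XOX/X.., (2,1):-1/.O./XOX/.X., (2,2):-1/.O./XOX/..X
[XO./XOX/...] O move#2: (0,2):-1/XOO/XOX/...*, (2,0):-1/XO./XOX/O.., (2,1):-1/XO./XOX/.O., (2,2):-1/XO./XOX/..O
[XOO/XOX/...] X move#3: (2,0):+1/XOO/XOX/X..*, (2,1):-1/XOO/XOX/.X., (2,2):-1/XOO/XOX/..X
[XOO/XOX/X..] end (terminal -1, O#4); searched .O./XOX/... to 5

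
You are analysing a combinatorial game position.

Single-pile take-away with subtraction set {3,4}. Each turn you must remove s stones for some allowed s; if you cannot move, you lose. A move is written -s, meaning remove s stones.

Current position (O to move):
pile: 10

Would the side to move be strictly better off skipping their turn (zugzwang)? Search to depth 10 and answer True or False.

zugzwang(10, O) = False

[10] O move#1: -3:+1/7*, -4:-1/6
[7] X move#2: -3:-1/4*, -4:-1/3
[4] O move#3: -3:+1/1*, -4:+1/0
[1] end (terminal -1, X#4); searched 10 to 10
pass branch (X moves first from the same position):
  | [10] X move#1: -3:+1/7*, -4:-1/6
  | [7] O move#2: -3:-1/4*, -4:-1/3
  | [4] X move#3: -3:+1/1*, -4:+1/0
  | [1] end (terminal -1, O#4); searched 10 to 10
O moving scores +1; O passing scores -1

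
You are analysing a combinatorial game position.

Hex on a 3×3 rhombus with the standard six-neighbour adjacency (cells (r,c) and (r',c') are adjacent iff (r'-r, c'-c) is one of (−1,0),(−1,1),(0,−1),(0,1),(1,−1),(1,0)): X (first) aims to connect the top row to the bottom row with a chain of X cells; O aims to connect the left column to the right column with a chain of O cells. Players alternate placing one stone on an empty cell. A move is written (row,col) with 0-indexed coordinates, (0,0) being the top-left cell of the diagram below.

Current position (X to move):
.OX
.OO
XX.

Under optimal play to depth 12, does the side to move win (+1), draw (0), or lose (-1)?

value(.OX/.OO/XX., X) = -1

ply 1, X at .OX/.OO/XX. | (0,0)=-1→XOX/.OO/XX.*; (1,0)=-1→.OX/XOO/XX.; (2,2)=-1→.OX/.OO/XXX
ply 2, O at XOX/.OO/XX. | (1,0)=+1→XOX/OOO/XX.*; (2,2)=-1→XOX/.OO/XXO
ply 3: XOX/OOO/XX. is terminal -1 (X); from .OX/.OO/XX. depth 12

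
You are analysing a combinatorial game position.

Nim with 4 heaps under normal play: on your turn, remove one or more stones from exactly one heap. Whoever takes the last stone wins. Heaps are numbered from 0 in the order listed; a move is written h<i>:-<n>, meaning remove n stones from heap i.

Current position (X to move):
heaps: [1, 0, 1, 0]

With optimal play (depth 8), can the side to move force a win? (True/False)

p1 X@[(1,0,1,0)]: h0:-1[(0,0,1,0)]-1* h2:-1[(1,0,0,0)]-1
p2 O@[(0,0,1,0)]: h2:-1[(0,0,0,0)]+1*
p3 X@[(0,0,0,0)] terminal -1; root [(1,0,1,0)] d8

X winning at [(1,0,1,0)]: False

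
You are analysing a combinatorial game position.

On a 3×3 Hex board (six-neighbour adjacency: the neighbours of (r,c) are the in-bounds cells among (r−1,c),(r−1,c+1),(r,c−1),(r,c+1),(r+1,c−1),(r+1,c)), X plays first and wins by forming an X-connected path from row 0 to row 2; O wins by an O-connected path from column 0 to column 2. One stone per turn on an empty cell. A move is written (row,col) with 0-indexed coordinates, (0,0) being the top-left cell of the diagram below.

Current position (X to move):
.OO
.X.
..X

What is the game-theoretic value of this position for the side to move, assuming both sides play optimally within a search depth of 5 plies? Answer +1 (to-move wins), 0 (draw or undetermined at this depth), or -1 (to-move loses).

p1 X@[.OO/.X./..X]: (0,0)[XOO/.X./..X]-1* (1,0)[.OO/XX./..X]-1 (1,2)[.OO/.XX/..X]-1 (2,0)[.OO/.X./X.X]-1 (2,1)[.OO/.X./.XX]-1
p2 O@[XOO/.X./..X]: (1,0)[XOO/OX./..X]+1* (1,2)[XOO/.XO/..X]-1 (2,0)[XOO/.X./O.X]-1 (2,1)[XOO/.X./.OX]-1
p3 X@[XOO/OX./..X] terminal -1; root [.OO/.X./..X] d5

value(.OO/.X./..X, X) = -1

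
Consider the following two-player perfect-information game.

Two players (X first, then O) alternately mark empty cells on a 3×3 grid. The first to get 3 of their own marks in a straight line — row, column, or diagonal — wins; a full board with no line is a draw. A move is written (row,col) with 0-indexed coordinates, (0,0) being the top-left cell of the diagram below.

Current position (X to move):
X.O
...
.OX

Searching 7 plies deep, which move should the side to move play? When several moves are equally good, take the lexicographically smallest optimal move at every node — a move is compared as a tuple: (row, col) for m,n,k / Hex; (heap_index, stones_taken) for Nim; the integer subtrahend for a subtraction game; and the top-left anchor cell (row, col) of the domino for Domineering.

[X.O/.../.OX] X move#1: (0,1):+0/XXO/.../.OX, (1,0):+1/X.O/X../.OX*, (1,1):+1/X.O/.X./.OX, (1,2):-1/X.O/..X/.OX, (2,0):+1/X.O/.../XOX
[X.O/X../.OX] O move#2: (0,1):-1/XOO/X../.OX*, (1,1):-1/X.O/XO./.OX, (1,2):-1/X.O/X.O/.OX, (2,0):-1/X.O/X../OOX
[XOO/X../.OX] X move#3: (1,1):+1/XOO/XX./.OX*, (1,2):-1/XOO/X.X/.OX, (2,0):+1/XOO/X../XOX
[XOO/XX./.OX] end (terminal -1, O#4); searched X.O/.../.OX to 7

X's best at [X.O/.../.OX]: (1,0)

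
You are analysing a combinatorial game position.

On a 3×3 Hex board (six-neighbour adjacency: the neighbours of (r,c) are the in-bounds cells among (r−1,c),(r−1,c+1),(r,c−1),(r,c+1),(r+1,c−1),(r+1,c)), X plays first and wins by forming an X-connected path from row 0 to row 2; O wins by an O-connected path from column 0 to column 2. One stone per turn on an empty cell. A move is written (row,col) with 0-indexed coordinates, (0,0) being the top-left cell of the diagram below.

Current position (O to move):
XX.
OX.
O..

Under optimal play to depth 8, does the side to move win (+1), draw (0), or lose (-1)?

p1 O@[XX./OX./O..]: (0,2)[XXO/OX./O..]-1 (1,2)[XX./OXO/O..]-1 (2,1)[XX./OX./OO.]+1* (2,2)[XX./OX./O.O]-1
p2 X@[XX./OX./OO.]: (0,2)[XXX/OX./OO.]-1* (1,2)[XX./OXX/OO.]-1 (2,2)[XX./OX./OOX]-1
p3 O@[XXX/OX./OO.]: (1,2)[XXX/OXO/OO.]+1* (2,2)[XXX/OX./OOO]+1
p4 X@[XXX/OXO/OO.] terminal -1; root [XX./OX./O..] d8

value(XX./OX./O.., O) = +1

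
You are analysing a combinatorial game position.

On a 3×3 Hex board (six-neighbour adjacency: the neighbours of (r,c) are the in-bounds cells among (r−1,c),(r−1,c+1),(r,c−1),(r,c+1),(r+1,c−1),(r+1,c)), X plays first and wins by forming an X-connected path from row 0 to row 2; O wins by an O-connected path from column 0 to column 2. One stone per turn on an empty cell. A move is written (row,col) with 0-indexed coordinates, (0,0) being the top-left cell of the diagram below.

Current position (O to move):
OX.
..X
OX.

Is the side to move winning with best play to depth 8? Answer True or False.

O winning at [OX./..X/OX.]: False

[OX./..X/OX.] O move#1: (0,2):-1/OXO/..X/OX.*, (1,0):-1/OX./O.X/OX., (1,1):-1/OX./.OX/OX., (2,2):-1/OX./..X/OXO
[OXO/..X/OX.] X move#2: (1,0):-1/OXO/X.X/OX., (1,1):+1/OXO/.XX/OX.*, (2,2):-1/OXO/..X/OXX
[OXO/.XX/OX.] end (terminal -1, O#3); searched OX./..X/OX. to 8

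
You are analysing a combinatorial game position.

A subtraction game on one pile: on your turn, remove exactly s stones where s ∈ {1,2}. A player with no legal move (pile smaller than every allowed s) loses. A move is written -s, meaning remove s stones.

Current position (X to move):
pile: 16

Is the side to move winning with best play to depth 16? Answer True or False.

p1 X@[16]: -1[15]+1* -2[14]-1
p2 O@[15]: -1[14]-1* -2[13]-1
p3 X@[14]: -1[13]-1 -2[12]+1*
p4 O@[12]: -1[11]-1* -2[10]-1
p5 X@[11]: -1[10]-1 -2[9]+1*
p6 O@[9]: -1[8]-1* -2[7]-1
p7 X@[8]: -1[7]-1 -2[6]+1*
p8 O@[6]: -1[5]-1* -2[4]-1
p9 X@[5]: -1[4]-1 -2[3]+1*
p10 O@[3]: -1[2]-1* -2[1]-1
p11 X@[2]: -1[1]-1 -2[0]+1*
p12 O@[0] terminal -1; root [16] d16

X winning at [16]: True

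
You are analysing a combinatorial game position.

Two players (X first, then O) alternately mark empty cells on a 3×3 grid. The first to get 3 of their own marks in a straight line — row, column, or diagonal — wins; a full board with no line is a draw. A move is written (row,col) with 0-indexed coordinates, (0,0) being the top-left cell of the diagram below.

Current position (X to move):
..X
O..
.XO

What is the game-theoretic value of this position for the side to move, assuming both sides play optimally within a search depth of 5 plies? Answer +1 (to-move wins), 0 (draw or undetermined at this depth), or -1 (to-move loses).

[..X/O../.XO] X move#1: (0,0):+0/X.X/O../.XO, (0,1):+1/.XX/O../.XO*, (1,1):+1/..X/OX./.XO, (1,2):-1/..X/O.X/.XO, (2,0):-1/..X/O../XXO
[.XX/O../.XO] O move#2: (0,0):-1/OXX/O../.XO*, (1,1):-1/.XX/OO./.XO, (1,2):-1/.XX/O.O/.XO, (2,0):-1/.XX/O../OXO
[OXX/O../.XO] X move#3: (1,1):+1/OXX/OX./.XO*, (1,2):-1/OXX/O.X/.XO, (2,0):-1/OXX/O../XXO
[OXX/OX./.XO] end (terminal -1, O#4); searched ..X/O../.XO to 5

value(..X/O../.XO, X) = +1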